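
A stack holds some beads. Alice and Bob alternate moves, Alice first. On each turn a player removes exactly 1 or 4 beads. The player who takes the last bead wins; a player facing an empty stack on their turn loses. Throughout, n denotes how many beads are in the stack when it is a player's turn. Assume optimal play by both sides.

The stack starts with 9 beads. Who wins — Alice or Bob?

Classify positions by backward induction: terminal positions (no move available) are L. From any other position, the mover wins iff some move reaches an L.
n=0: no move → L
n=1: reaches L-position 0 → W
n=2: only reaches 1(W), which is W → L
n=3: reaches L-position 2 → W
n=4: reaches L-position 0 → W
n=5: only reaches 4(W), 1(W), all W → L
n=6: reaches L-position 5 → W
n=7: only reaches 6(W), 3(W), all W → L
n=8: reaches L-position 7 → W
n=9: reaches L-position 5 → W
The starting position 9 is W: Alice should remove 4, leaving 5, handing over an L position.

Alice wins.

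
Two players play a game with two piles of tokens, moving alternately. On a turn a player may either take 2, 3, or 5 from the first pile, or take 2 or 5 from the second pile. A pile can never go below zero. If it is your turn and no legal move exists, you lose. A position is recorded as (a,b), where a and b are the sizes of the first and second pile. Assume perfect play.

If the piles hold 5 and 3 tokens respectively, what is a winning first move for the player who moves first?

Label each position W (a win for the player to move) or L (a loss). A position with no legal move is L; any other position is W exactly when some move reaches an L, and L when every move reaches a W.
No move ever increases a pile, so every position that can arise here has a ≤ 5 and b ≤ 3; it is enough to label the cells with 0 ≤ a ≤ 5 and 0 ≤ b ≤ 3.
Every move lowers a or b (never raises either), so fill the grid row by row in increasing a, and left to right within a row: each cell's successors are then already labelled.
      b=0  b=1  b=2  b=3
a=0:    L    L    W    W
a=1:    L    L    W    W
a=2:    W    W    L    L
a=3:    W    W    L    L
a=4:    W    W    W    W
a=5:    W    W    W    W
Cells with no legal move (terminal, hence L): (0,0), (0,1), (1,0), (1,1).
The remaining L cells, each justified by listing all of its moves:
(2,2): only reaches (0,2)(W), (2,0)(W), all W → L
(2,3): only reaches (0,3)(W), (2,1)(W), all W → L
(3,2): only reaches (1,2)(W), (0,2)(W), (3,0)(W), all W → L
(3,3): only reaches (1,3)(W), (0,3)(W), (3,1)(W), all W → L
Every other cell has at least one move into one of the L cells above, so it is W.
From (5,3), the L positions reachable in one move are: (3,3), (2,3). Any move reaching one of these is winning.

Move to (3,3).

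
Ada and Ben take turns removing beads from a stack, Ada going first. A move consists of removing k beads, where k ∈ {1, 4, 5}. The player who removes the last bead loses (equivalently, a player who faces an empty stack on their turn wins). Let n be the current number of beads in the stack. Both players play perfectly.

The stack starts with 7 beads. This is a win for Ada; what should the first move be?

Remove 4, leaving 3.

Compute win/loss labels from the base case upward. A position with no move is W. Any other position is W if it can reach an L in one move, else L.
n=0: no move; the opponent has just taken the last bead and therefore loses → W
n=1: L (sole option 0(W) is W)
n=2: W (go to 1, an L position)
n=3: L (sole option 2(W) is W)
n=4: W (go to 3, an L position)
n=5: W (go to 1, an L position)
n=6: W (go to 1, an L position)
n=7: W (go to 3, an L position)
From 7, the L positions reachable in one move are: 3.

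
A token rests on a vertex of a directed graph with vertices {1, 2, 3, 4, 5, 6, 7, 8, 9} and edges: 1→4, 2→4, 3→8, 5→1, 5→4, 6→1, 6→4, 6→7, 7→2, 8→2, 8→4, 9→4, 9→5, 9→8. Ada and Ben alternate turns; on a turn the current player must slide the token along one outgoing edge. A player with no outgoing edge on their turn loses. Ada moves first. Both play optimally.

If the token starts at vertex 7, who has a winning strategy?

Label each position W (a win for the player to move) or L (a loss). A position with no legal move is L; any other position is W exactly when some move reaches an L, and L when every move reaches a W.
Every edge goes from a vertex to one that appears earlier in the order 4, 1, 2, 7, 8, 5, 6, 3, 9, so processing vertices in that order labels each vertex after all of its successors.
4: no outgoing edge → L
1: W (go to 4, an L position)
2: W (go to 4, an L position)
7: L (sole option 2(W) is W)
8: W (go to 4, an L position)
5: W (go to 4, an L position)
6: W (go to 7, an L position)
3: L (sole option 8(W) is W)
9: W (go to 4, an L position)
The starting position 7 is L: whatever Ada does, the opponent receives a W position.

Ben wins.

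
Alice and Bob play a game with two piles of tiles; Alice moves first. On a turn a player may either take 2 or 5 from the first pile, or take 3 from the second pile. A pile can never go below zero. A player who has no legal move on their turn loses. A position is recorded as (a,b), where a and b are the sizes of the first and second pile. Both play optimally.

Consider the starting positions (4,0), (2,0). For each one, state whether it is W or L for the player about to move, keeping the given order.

(4,0): L, (2,0): W

Build the W/L table. Terminal = L. A non-terminal position is W if it has a move to some L; otherwise it is L.
No move ever increases a pile, so every position that can arise here has a ≤ 4 and b ≤ 0; it is enough to label the cells with 0 ≤ a ≤ 4 and 0 ≤ b ≤ 0.
Every move lowers a or b (never raises either), so fill the grid row by row in increasing a, and left to right within a row: each cell's successors are then already labelled.
      b=0
a=0:    L
a=1:    L
a=2:    W
a=3:    W
a=4:    L
Cells with no legal move (terminal, hence L): (0,0), (1,0).
The remaining L cells, each justified by listing all of its moves:
(4,0): the only move is to (2,0)(W), a W ⇒ L
Every other cell has at least one move into one of the L cells above, so it is W.
(4,0): one of the L cells justified above, so L
(2,0): the move to (0,0) reaches an L cell, so W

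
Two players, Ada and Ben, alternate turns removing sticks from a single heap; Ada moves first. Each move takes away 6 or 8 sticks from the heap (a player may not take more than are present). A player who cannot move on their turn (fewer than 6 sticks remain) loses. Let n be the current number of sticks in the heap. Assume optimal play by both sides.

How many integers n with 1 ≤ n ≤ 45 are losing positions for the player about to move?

Positions with no move are L. A position that does have a move is losing for the player to move precisely when every available move leads to a winning position for the opponent. Fill in the labels:
n=0: no move → L
n=1: no move → L
n=2: no move → L
n=3: no move → L
n=4: no move → L
n=5: no move → L
n=6: W (go to 0, an L position)
n=7: W (go to 1, an L position)
n=8: W (go to 2, an L position)
n=9: W (go to 3, an L position)
n=10: W (go to 4, an L position)
n=11: W (go to 5, an L position)
n=12: W (go to 4, an L position)
n=13: W (go to 5, an L position)
n=14: L (options 8(W), 6(W) are all W)
n=15: L (options 9(W), 7(W) are all W)
n=16: L (options 10(W), 8(W) are all W)
n=17: L (options 11(W), 9(W) are all W)
n=18: L (options 12(W), 10(W) are all W)
n=19: L (options 13(W), 11(W) are all W)
n=20: W (go to 14, an L position)
n=21: W (go to 15, an L position)
n=22: W (go to 16, an L position)
n=23: W (go to 17, an L position)
n=24: W (go to 18, an L position)
n=25: W (go to 19, an L position)
n=26: W (go to 18, an L position)
n=27: W (go to 19, an L position)
n=28: L (options 22(W), 20(W) are all W)
n=29: L (options 23(W), 21(W) are all W)
n=30: L (options 24(W), 22(W) are all W)
n=31: L (options 25(W), 23(W) are all W)
n=32: L (options 26(W), 24(W) are all W)
n=33: L (options 27(W), 25(W) are all W)
n=34: W (go to 28, an L position)
n=35: W (go to 29, an L position)
n=36: W (go to 30, an L position)
n=37: W (go to 31, an L position)
n=38: W (go to 32, an L position)
n=39: W (go to 33, an L position)
n=40: W (go to 32, an L position)
n=41: W (go to 33, an L position)
n=42: L (options 36(W), 34(W) are all W)
n=43: L (options 37(W), 35(W) are all W)
n=44: L (options 38(W), 36(W) are all W)
n=45: L (options 39(W), 37(W) are all W)
L entries with 1 ≤ n ≤ 45 (n=0 is outside the asked range and is not counted): n = 1, 2, 3, 4, 5, 14, 15, 16, 17, 18, 19, 28, 29, 30, 31, 32, 33, 42, 43, 44, 45; that makes 21.

21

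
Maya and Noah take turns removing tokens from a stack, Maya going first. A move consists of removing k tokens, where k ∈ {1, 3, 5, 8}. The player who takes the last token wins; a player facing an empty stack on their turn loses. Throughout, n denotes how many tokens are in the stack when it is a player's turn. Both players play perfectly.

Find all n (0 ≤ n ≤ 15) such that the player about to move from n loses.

0, 2, 4, 6, 13, 15

Work bottom-up. With no move the player to move loses. Otherwise the position is W if at least one move leads to an L position for the opponent, and L if every move leads to a W.
n=0: no move → L
n=1: →0(L), so W
n=2: →1(W) only, which is W, so L
n=3: →2(L), so W
n=4: →3(W), 1(W) — all W, so L
n=5: →4(L), so W
n=6: →5(W), 3(W), 1(W) — all W, so L
n=7: →6(L), so W
n=8: →0(L), so W
n=9: →6(L), so W
n=10: →2(L), so W
n=11: →6(L), so W
n=12: →4(L), so W
n=13: →12(W), 10(W), 8(W), 5(W) — all W, so L
n=14: →13(L), so W
n=15: →14(W), 12(W), 10(W), 7(W) — all W, so L
Reading off the rows marked L gives the requested list; there are 6 such values of n.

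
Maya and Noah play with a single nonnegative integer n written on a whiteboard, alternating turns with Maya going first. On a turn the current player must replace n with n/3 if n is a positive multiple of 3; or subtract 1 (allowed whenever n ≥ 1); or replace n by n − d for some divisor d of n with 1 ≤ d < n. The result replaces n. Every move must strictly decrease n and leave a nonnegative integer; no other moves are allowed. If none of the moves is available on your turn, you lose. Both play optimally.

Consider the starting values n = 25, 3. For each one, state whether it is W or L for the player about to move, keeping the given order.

25: L, 3: W

Positions with no move are L. A position that does have a move is losing for the player to move precisely when every available move leads to a winning position for the opponent. Fill in the labels:
n=0: no move → L
n=1: →0(L), so W
n=2: →1(W) only, which is W, so L
n=3: →2(L), so W
n=4: →2(L), so W
n=5: →4(W) only, which is W, so L
n=6: →2(L), so W
n=7: →6(W) only, which is W, so L
n=8: →7(L), so W
n=9: →3(W), 6(W), 8(W) — all W, so L
n=10: →5(L), so W
n=11: →10(W) only, which is W, so L
n=12: →9(L), so W
n=13: →12(W) only, which is W, so L
n=14: →7(L), so W
n=15: →5(L), so W
n=16: →8(W), 12(W), 14(W), 15(W) — all W, so L
n=17: →16(L), so W
n=18: →9(L), so W
n=19: →18(W) only, which is W, so L
n=20: →16(L), so W
n=21: →7(L), so W
n=22: →11(L), so W
n=23: →22(W) only, which is W, so L
n=24: →16(L), so W
n=25: →20(W), 24(W) — all W, so L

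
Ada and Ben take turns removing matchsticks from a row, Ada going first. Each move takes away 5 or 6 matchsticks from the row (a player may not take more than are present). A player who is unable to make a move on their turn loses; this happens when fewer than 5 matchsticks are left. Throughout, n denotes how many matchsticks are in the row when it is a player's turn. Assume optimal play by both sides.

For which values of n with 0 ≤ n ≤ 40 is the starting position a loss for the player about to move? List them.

0, 1, 2, 3, 4, 11, 12, 13, 14, 15, 22, 23, 24, 25, 26, 33, 34, 35, 36, 37

Build the W/L table. Terminal = L. A non-terminal position is W if it has a move to some L; otherwise it is L.
n=0: no move → L
n=1: no move → L
n=2: no move → L
n=3: no move → L
n=4: no move → L
n=5: can move to 0, which is L ⇒ W
n=6: can move to 1, which is L ⇒ W
n=7: can move to 2, which is L ⇒ W
n=8: can move to 3, which is L ⇒ W
n=9: can move to 4, which is L ⇒ W
n=10: can move to 4, which is L ⇒ W
n=11: moves to 6(W), 5(W); every one is W ⇒ L
n=12: moves to 7(W), 6(W); every one is W ⇒ L
n=13: moves to 8(W), 7(W); every one is W ⇒ L
n=14: moves to 9(W), 8(W); every one is W ⇒ L
n=15: moves to 10(W), 9(W); every one is W ⇒ L
n=16: can move to 11, which is L ⇒ W
n=17: can move to 12, which is L ⇒ W
n=18: can move to 13, which is L ⇒ W
n=19: can move to 14, which is L ⇒ W
n=20: can move to 15, which is L ⇒ W
n=21: can move to 15, which is L ⇒ W
n=22: moves to 17(W), 16(W); every one is W ⇒ L
n=23: moves to 18(W), 17(W); every one is W ⇒ L
n=24: moves to 19(W), 18(W); every one is W ⇒ L
n=25: moves to 20(W), 19(W); every one is W ⇒ L
n=26: moves to 21(W), 20(W); every one is W ⇒ L
n=27: can move to 22, which is L ⇒ W
n=28: can move to 23, which is L ⇒ W
n=29: can move to 24, which is L ⇒ W
n=30: can move to 25, which is L ⇒ W
n=31: can move to 26, which is L ⇒ W
n=32: can move to 26, which is L ⇒ W
n=33: moves to 28(W), 27(W); every one is W ⇒ L
n=34: moves to 29(W), 28(W); every one is W ⇒ L
n=35: moves to 30(W), 29(W); every one is W ⇒ L
n=36: moves to 31(W), 30(W); every one is W ⇒ L
n=37: moves to 32(W), 31(W); every one is W ⇒ L
n=38: can move to 33, which is L ⇒ W
n=39: can move to 34, which is L ⇒ W
n=40: can move to 35, which is L ⇒ W
Reading off the rows marked L gives the requested list; there are 20 such values of n.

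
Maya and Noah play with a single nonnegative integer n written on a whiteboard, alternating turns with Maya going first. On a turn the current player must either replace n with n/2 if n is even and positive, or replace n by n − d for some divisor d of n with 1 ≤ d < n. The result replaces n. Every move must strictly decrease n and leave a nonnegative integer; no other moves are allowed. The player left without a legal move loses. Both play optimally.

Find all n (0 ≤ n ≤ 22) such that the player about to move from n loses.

Build the W/L table. Terminal = L. A non-terminal position is W if it has a move to some L; otherwise it is L.
n=0: no move → L
n=1: no move → L
n=2: can move to 1, which is L ⇒ W
n=3: the only move is to 2(W), a W ⇒ L
n=4: can move to 3, which is L ⇒ W
n=5: the only move is to 4(W), a W ⇒ L
n=6: can move to 3, which is L ⇒ W
n=7: the only move is to 6(W), a W ⇒ L
n=8: can move to 7, which is L ⇒ W
n=9: moves to 6(W), 8(W); every one is W ⇒ L
n=10: can move to 5, which is L ⇒ W
n=11: the only move is to 10(W), a W ⇒ L
n=12: can move to 9, which is L ⇒ W
n=13: the only move is to 12(W), a W ⇒ L
n=14: can move to 7, which is L ⇒ W
n=15: moves to 10(W), 12(W), 14(W); every one is W ⇒ L
n=16: can move to 15, which is L ⇒ W
n=17: the only move is to 16(W), a W ⇒ L
n=18: can move to 9, which is L ⇒ W
n=19: the only move is to 18(W), a W ⇒ L
n=20: can move to 15, which is L ⇒ W
n=21: moves to 14(W), 18(W), 20(W); every one is W ⇒ L
n=22: can move to 11, which is L ⇒ W
The losing starting values of n are exactly the entries labelled L in this table (12 of them).

0, 1, 3, 5, 7, 9, 11, 13, 15, 17, 19, 21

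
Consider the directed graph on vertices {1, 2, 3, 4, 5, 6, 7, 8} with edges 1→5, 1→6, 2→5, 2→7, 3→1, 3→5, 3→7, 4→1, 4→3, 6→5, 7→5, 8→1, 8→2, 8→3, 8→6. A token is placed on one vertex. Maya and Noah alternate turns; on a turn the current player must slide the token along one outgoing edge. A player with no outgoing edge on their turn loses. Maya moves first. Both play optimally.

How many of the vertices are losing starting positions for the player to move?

3

Classify positions by backward induction: terminal positions (no move available) are L. From any other position, the mover wins iff some move reaches an L.
Every edge goes from a vertex to one that appears earlier in the order 5, 7, 6, 1, 3, 2, 8, 4, so processing vertices in that order labels each vertex after all of its successors.
5: no outgoing edge → L
7: W (go to 5, an L position)
6: W (go to 5, an L position)
1: W (go to 5, an L position)
3: W (go to 5, an L position)
2: W (go to 5, an L position)
8: L (options 2(W), 3(W), 1(W), 6(W) are all W)
4: L (options 3(W), 1(W) are all W)
The L vertices are 4, 5, 8; that is 3 in all.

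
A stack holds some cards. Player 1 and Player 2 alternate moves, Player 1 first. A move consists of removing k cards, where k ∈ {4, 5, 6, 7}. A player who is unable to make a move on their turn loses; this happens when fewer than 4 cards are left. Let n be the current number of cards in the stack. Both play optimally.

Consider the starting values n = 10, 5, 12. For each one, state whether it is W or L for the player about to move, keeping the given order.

10: W, 5: W, 12: L

Build the W/L table. Terminal = L. A non-terminal position is W if it has a move to some L; otherwise it is L.
n=0: no move → L
n=1: no move → L
n=2: no move → L
n=3: no move → L
n=4: can move to 0, which is L ⇒ W
n=5: can move to 1, which is L ⇒ W
n=6: can move to 2, which is L ⇒ W
n=7: can move to 3, which is L ⇒ W
n=8: can move to 3, which is L ⇒ W
n=9: can move to 3, which is L ⇒ W
n=10: can move to 3, which is L ⇒ W
n=11: moves to 7(W), 6(W), 5(W), 4(W); every one is W ⇒ L
n=12: moves to 8(W), 7(W), 6(W), 5(W); every one is W ⇒ L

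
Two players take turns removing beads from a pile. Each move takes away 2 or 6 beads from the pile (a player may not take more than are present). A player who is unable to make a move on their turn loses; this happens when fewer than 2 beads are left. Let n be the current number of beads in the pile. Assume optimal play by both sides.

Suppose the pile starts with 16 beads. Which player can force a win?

Positions with no move are L. A position that does have a move is losing for the player to move precisely when every available move leads to a winning position for the opponent. Fill in the labels:
n=0: no move → L
n=1: no move → L
n=2: can move to 0, which is L ⇒ W
n=3: can move to 1, which is L ⇒ W
n=4: the only move is to 2(W), a W ⇒ L
n=5: the only move is to 3(W), a W ⇒ L
n=6: can move to 4, which is L ⇒ W
n=7: can move to 5, which is L ⇒ W
n=8: moves to 6(W), 2(W); every one is W ⇒ L
n=9: moves to 7(W), 3(W); every one is W ⇒ L
n=10: can move to 8, which is L ⇒ W
n=11: can move to 9, which is L ⇒ W
n=12: moves to 10(W), 6(W); every one is W ⇒ L
n=13: moves to 11(W), 7(W); every one is W ⇒ L
n=14: can move to 12, which is L ⇒ W
n=15: can move to 13, which is L ⇒ W
n=16: moves to 14(W), 10(W); every one is W ⇒ L
Every move from 16 reaches a W position, so the mover loses.

The second player wins.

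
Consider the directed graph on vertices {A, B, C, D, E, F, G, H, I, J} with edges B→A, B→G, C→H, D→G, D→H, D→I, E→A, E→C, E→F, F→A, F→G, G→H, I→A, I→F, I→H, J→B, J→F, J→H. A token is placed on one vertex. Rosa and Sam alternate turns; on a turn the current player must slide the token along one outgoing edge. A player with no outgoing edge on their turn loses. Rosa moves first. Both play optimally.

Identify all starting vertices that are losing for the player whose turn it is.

Classify positions by backward induction: terminal positions (no move available) are L. From any other position, the mover wins iff some move reaches an L.
Every edge goes from a vertex to one that appears earlier in the order H, A, G, C, F, I, B, J, E, D, so processing vertices in that order labels each vertex after all of its successors.
H: no outgoing edge → L
A: no outgoing edge → L
G: can move to H, which is L ⇒ W
C: can move to H, which is L ⇒ W
F: can move to A, which is L ⇒ W
I: can move to A, which is L ⇒ W
B: can move to A, which is L ⇒ W
J: can move to H, which is L ⇒ W
E: can move to A, which is L ⇒ W
D: can move to H, which is L ⇒ W
The losing starting vertices are exactly the entries labelled L in this table (2 of them).

A, H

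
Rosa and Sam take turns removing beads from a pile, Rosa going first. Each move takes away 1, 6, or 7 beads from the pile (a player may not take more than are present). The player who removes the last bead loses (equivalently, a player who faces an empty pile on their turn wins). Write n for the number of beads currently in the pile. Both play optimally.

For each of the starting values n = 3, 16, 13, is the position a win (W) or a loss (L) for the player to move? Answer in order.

3: L, 16: W, 13: L

Build the W/L table. Terminal = W. A non-terminal position is W if it has a move to some L; otherwise it is L.
n=0: no move; the opponent has just taken the last bead and therefore loses → W
n=1: L (sole option 0(W) is W)
n=2: W (go to 1, an L position)
n=3: L (sole option 2(W) is W)
n=4: W (go to 3, an L position)
n=5: L (sole option 4(W) is W)
n=6: W (go to 5, an L position)
n=7: W (go to 1, an L position)
n=8: W (go to 1, an L position)
n=9: W (go to 3, an L position)
n=10: W (go to 3, an L position)
n=11: W (go to 5, an L position)
n=12: W (go to 5, an L position)
n=13: L (options 12(W), 7(W), 6(W) are all W)
n=14: W (go to 13, an L position)
n=15: L (options 14(W), 9(W), 8(W) are all W)
n=16: W (go to 15, an L position)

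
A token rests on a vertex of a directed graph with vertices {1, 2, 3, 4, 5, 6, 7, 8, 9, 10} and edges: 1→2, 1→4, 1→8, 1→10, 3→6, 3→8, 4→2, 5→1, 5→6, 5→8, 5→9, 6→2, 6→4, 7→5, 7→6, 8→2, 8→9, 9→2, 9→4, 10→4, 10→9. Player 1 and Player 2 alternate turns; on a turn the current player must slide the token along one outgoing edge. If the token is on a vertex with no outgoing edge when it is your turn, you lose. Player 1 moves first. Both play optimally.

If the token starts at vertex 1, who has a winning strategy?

Build the W/L table. Terminal = L. A non-terminal position is W if it has a move to some L; otherwise it is L.
Every edge goes from a vertex to one that appears earlier in the order 2, 4, 9, 8, 6, 10, 1, 5, 3, 7, so processing vertices in that order labels each vertex after all of its successors.
2: no outgoing edge → L
4: W (go to 2, an L position)
9: W (go to 2, an L position)
8: W (go to 2, an L position)
6: W (go to 2, an L position)
10: L (options 9(W), 4(W) are all W)
1: W (go to 10, an L position)
5: L (options 1(W), 6(W), 8(W), 9(W) are all W)
3: L (options 6(W), 8(W) are all W)
7: W (go to 5, an L position)
From 1 Player 1 can move to 10, reaching an L position.

Player 1 wins.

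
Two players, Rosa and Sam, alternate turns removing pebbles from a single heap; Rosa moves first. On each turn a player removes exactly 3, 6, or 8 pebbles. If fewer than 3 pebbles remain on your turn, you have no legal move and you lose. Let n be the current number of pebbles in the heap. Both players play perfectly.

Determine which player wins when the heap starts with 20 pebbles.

Build the W/L table. Terminal = L. A non-terminal position is W if it has a move to some L; otherwise it is L.
n=0: no move → L
n=1: no move → L
n=2: no move → L
n=3: reaches L-position 0 → W
n=4: reaches L-position 1 → W
n=5: reaches L-position 2 → W
n=6: reaches L-position 0 → W
n=7: reaches L-position 1 → W
n=8: reaches L-position 2 → W
n=9: reaches L-position 1 → W
n=10: reaches L-position 2 → W
n=11: only reaches 8(W), 5(W), 3(W), all W → L
n=12: only reaches 9(W), 6(W), 4(W), all W → L
n=13: only reaches 10(W), 7(W), 5(W), all W → L
n=14: reaches L-position 11 → W
n=15: reaches L-position 12 → W
n=16: reaches L-position 13 → W
n=17: reaches L-position 11 → W
n=18: reaches L-position 12 → W
n=19: reaches L-position 13 → W
n=20: reaches L-position 12 → W
From 20 Rosa can remove 8, leaving 12, reaching an L position.

Rosa wins.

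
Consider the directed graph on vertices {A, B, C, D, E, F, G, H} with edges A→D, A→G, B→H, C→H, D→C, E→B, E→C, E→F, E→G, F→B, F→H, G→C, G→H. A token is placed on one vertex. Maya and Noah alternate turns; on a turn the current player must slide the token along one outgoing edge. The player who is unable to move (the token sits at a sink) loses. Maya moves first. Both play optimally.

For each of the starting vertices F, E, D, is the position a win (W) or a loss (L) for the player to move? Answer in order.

F: W, E: L, D: L

Positions with no move are L. A position that does have a move is losing for the player to move precisely when every available move leads to a winning position for the opponent. Fill in the labels:
Every edge goes from a vertex to one that appears earlier in the order H, C, G, D, B, F, A, E, so processing vertices in that order labels each vertex after all of its successors.
H: no outgoing edge → L
C: W (go to H, an L position)
G: W (go to H, an L position)
D: L (sole option C(W) is W)
B: W (go to H, an L position)
F: W (go to H, an L position)
A: W (go to D, an L position)
E: L (options F(W), B(W), G(W), C(W) are all W)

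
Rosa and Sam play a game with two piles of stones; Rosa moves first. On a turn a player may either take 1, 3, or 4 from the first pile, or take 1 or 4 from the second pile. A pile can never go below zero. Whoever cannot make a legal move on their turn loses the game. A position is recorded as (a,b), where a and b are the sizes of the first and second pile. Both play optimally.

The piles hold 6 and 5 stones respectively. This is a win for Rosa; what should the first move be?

Positions with no move are L. A position that does have a move is losing for the player to move precisely when every available move leads to a winning position for the opponent. Fill in the labels:
No move ever increases a pile, so every position that can arise here has a ≤ 6 and b ≤ 5; it is enough to label the cells with 0 ≤ a ≤ 6 and 0 ≤ b ≤ 5.
Every move lowers a or b (never raises either), so fill the grid row by row in increasing a, and left to right within a row: each cell's successors are then already labelled.
      b=0  b=1  b=2  b=3  b=4  b=5
a=0:    L    W    L    W    W    L
a=1:    W    L    W    L    W    W
a=2:    L    W    L    W    W    L
a=3:    W    L    W    L    W    W
a=4:    W    W    W    W    L    W
a=5:    W    W    W    W    W    W
a=6:    W    W    W    W    L    W
Cells with no legal move (terminal, hence L): (0,0).
The remaining L cells, each justified by listing all of its moves:
(0,2): →(0,1)(W) only, which is W, so L
(0,5): →(0,4)(W), (0,1)(W) — all W, so L
(1,1): →(0,1)(W), (1,0)(W) — all W, so L
(1,3): →(0,3)(W), (1,2)(W) — all W, so L
(2,0): →(1,0)(W) only, which is W, so L
(2,2): →(1,2)(W), (2,1)(W) — all W, so L
(2,5): →(1,5)(W), (2,4)(W), (2,1)(W) — all W, so L
(3,1): →(2,1)(W), (0,1)(W), (3,0)(W) — all W, so L
(3,3): →(2,3)(W), (0,3)(W), (3,2)(W) — all W, so L
(4,4): →(3,4)(W), (1,4)(W), (0,4)(W), (4,3)(W), (4,0)(W) — all W, so L
(6,4): →(5,4)(W), (3,4)(W), (2,4)(W), (6,3)(W), (6,0)(W) — all W, so L
Every other cell has at least one move into one of the L cells above, so it is W.
From (6,5), the L positions reachable in one move are: (2,5), (6,4). Any move reaching one of these is winning.

Move to (2,5).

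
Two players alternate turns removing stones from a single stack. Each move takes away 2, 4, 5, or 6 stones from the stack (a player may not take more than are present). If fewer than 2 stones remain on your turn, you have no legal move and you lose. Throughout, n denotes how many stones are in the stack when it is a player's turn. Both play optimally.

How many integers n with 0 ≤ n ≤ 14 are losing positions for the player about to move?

Work bottom-up. With no move the player to move loses. Otherwise the position is W if at least one move leads to an L position for the opponent, and L if every move leads to a W.
n=0: no move → L
n=1: no move → L
n=2: W (go to 0, an L position)
n=3: W (go to 1, an L position)
n=4: W (go to 0, an L position)
n=5: W (go to 1, an L position)
n=6: W (go to 1, an L position)
n=7: W (go to 1, an L position)
n=8: L (options 6(W), 4(W), 3(W), 2(W) are all W)
n=9: L (options 7(W), 5(W), 4(W), 3(W) are all W)
n=10: W (go to 8, an L position)
n=11: W (go to 9, an L position)
n=12: W (go to 8, an L position)
n=13: W (go to 9, an L position)
n=14: W (go to 9, an L position)
L entries with 0 ≤ n ≤ 14: n = 0, 1, 8, 9; that makes 4.

4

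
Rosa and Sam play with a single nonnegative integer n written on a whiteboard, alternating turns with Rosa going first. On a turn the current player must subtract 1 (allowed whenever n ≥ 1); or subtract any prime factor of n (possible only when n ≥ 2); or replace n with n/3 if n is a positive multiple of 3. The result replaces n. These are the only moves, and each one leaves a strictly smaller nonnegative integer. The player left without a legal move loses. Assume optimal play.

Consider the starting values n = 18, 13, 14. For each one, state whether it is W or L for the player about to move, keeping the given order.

Use the standard recursion: the mover loses at a terminal position; elsewhere, the mover wins exactly when some move hands the opponent an L position.
n=0: no move → L
n=1: reaches L-position 0 → W
n=2: reaches L-position 0 → W
n=3: reaches L-position 0 → W
n=4: only reaches 2(W), 3(W), all W → L
n=5: reaches L-position 0 → W
n=6: reaches L-position 4 → W
n=7: reaches L-position 0 → W
n=8: only reaches 6(W), 7(W), all W → L
n=9: reaches L-position 8 → W
n=10: reaches L-position 8 → W
n=11: reaches L-position 0 → W
n=12: reaches L-position 4 → W
n=13: reaches L-position 0 → W
n=14: only reaches 7(W), 12(W), 13(W), all W → L
n=15: reaches L-position 14 → W
n=16: reaches L-position 14 → W
n=17: reaches L-position 0 → W
n=18: only reaches 6(W), 15(W), 16(W), 17(W), all W → L

18: L, 13: W, 14: L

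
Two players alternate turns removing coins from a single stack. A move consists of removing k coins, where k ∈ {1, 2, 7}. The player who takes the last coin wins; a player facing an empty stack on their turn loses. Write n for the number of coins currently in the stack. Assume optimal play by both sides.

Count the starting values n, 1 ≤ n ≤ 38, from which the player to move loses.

12

Compute win/loss labels from the base case upward. A position with no move is L. Any other position is W if it can reach an L in one move, else L.
n=0: no move → L
n=1: can move to 0, which is L ⇒ W
n=2: can move to 0, which is L ⇒ W
n=3: moves to 2(W), 1(W); every one is W ⇒ L
n=4: can move to 3, which is L ⇒ W
n=5: can move to 3, which is L ⇒ W
n=6: moves to 5(W), 4(W); every one is W ⇒ L
n=7: can move to 6, which is L ⇒ W
n=8: can move to 6, which is L ⇒ W
n=9: moves to 8(W), 7(W), 2(W); every one is W ⇒ L
n=10: can move to 9, which is L ⇒ W
n=11: can move to 9, which is L ⇒ W
n=12: moves to 11(W), 10(W), 5(W); every one is W ⇒ L
n=13: can move to 12, which is L ⇒ W
n=14: can move to 12, which is L ⇒ W
n=15: moves to 14(W), 13(W), 8(W); every one is W ⇒ L
n=16: can move to 15, which is L ⇒ W
n=17: can move to 15, which is L ⇒ W
n=18: moves to 17(W), 16(W), 11(W); every one is W ⇒ L
n=19: can move to 18, which is L ⇒ W
n=20: can move to 18, which is L ⇒ W
n=21: moves to 20(W), 19(W), 14(W); every one is W ⇒ L
n=22: can move to 21, which is L ⇒ W
n=23: can move to 21, which is L ⇒ W
n=24: moves to 23(W), 22(W), 17(W); every one is W ⇒ L
n=25: can move to 24, which is L ⇒ W
n=26: can move to 24, which is L ⇒ W
n=27: moves to 26(W), 25(W), 20(W); every one is W ⇒ L
n=28: can move to 27, which is L ⇒ W
n=29: can move to 27, which is L ⇒ W
n=30: moves to 29(W), 28(W), 23(W); every one is W ⇒ L
n=31: can move to 30, which is L ⇒ W
n=32: can move to 30, which is L ⇒ W
n=33: moves to 32(W), 31(W), 26(W); every one is W ⇒ L
n=34: can move to 33, which is L ⇒ W
n=35: can move to 33, which is L ⇒ W
n=36: moves to 35(W), 34(W), 29(W); every one is W ⇒ L
n=37: can move to 36, which is L ⇒ W
n=38: can move to 36, which is L ⇒ W
L entries with 1 ≤ n ≤ 38 (n=0 is outside the asked range and is not counted): n = 3, 6, 9, 12, 15, 18, 21, 24, 27, 30, 33, 36; that makes 12.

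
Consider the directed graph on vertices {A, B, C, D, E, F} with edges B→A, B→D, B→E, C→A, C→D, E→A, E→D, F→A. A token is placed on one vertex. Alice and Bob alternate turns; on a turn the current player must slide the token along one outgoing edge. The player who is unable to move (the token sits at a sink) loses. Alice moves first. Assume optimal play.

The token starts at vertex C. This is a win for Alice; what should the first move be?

Move to A.

Use the standard recursion: the mover loses at a terminal position; elsewhere, the mover wins exactly when some move hands the opponent an L position.
Every edge goes from a vertex to one that appears earlier in the order D, A, E, C, B, F, so processing vertices in that order labels each vertex after all of its successors.
D: no outgoing edge → L
A: no outgoing edge → L
E: reaches L-position A → W
C: reaches L-position A → W
B: reaches L-position A → W
F: reaches L-position A → W
From C, the L positions reachable in one move are: A, D. Any move reaching one of these is winning.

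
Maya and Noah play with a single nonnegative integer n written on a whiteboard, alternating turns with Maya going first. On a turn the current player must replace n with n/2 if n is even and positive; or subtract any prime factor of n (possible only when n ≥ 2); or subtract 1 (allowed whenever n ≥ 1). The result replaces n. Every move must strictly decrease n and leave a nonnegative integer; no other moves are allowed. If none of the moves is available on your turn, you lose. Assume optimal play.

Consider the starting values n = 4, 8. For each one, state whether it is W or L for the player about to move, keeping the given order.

Positions with no move are L. A position that does have a move is losing for the player to move precisely when every available move leads to a winning position for the opponent. Fill in the labels:
n=0: no move → L
n=1: reaches L-position 0 → W
n=2: reaches L-position 0 → W
n=3: reaches L-position 0 → W
n=4: only reaches 2(W), 3(W), all W → L
n=5: reaches L-position 0 → W
n=6: reaches L-position 4 → W
n=7: reaches L-position 0 → W
n=8: reaches L-position 4 → W

4: L, 8: W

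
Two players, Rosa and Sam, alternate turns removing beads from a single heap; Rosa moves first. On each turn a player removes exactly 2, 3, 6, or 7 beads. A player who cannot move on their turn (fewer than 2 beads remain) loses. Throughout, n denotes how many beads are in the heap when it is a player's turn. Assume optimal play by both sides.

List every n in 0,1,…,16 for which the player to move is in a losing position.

Use the standard recursion: the mover loses at a terminal position; elsewhere, the mover wins exactly when some move hands the opponent an L position.
n=0: no move → L
n=1: no move → L
n=2: →0(L), so W
n=3: →1(L), so W
n=4: →1(L), so W
n=5: →3(W), 2(W) — all W, so L
n=6: →0(L), so W
n=7: →5(L), so W
n=8: →5(L), so W
n=9: →7(W), 6(W), 3(W), 2(W) — all W, so L
n=10: →8(W), 7(W), 4(W), 3(W) — all W, so L
n=11: →9(L), so W
n=12: →10(L), so W
n=13: →10(L), so W
n=14: →12(W), 11(W), 8(W), 7(W) — all W, so L
n=15: →9(L), so W
n=16: →14(L), so W
Reading off the rows marked L gives the requested list; there are 6 such values of n.

0, 1, 5, 9, 10, 14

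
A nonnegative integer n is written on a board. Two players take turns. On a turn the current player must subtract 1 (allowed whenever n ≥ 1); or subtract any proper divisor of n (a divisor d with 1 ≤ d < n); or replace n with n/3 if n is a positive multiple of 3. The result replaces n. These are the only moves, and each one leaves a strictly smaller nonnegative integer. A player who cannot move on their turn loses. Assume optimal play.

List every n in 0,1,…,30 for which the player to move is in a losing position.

Build the W/L table. Terminal = L. A non-terminal position is W if it has a move to some L; otherwise it is L.
n=0: no move → L
n=1: W (go to 0, an L position)
n=2: L (sole option 1(W) is W)
n=3: W (go to 2, an L position)
n=4: W (go to 2, an L position)
n=5: L (sole option 4(W) is W)
n=6: W (go to 2, an L position)
n=7: L (sole option 6(W) is W)
n=8: W (go to 7, an L position)
n=9: L (options 3(W), 6(W), 8(W) are all W)
n=10: W (go to 5, an L position)
n=11: L (sole option 10(W) is W)
n=12: W (go to 9, an L position)
n=13: L (sole option 12(W) is W)
n=14: W (go to 7, an L position)
n=15: W (go to 5, an L position)
n=16: L (options 8(W), 12(W), 14(W), 15(W) are all W)
n=17: W (go to 16, an L position)
n=18: W (go to 9, an L position)
n=19: L (sole option 18(W) is W)
n=20: W (go to 16, an L position)
n=21: W (go to 7, an L position)
n=22: W (go to 11, an L position)
n=23: L (sole option 22(W) is W)
n=24: W (go to 16, an L position)
n=25: L (options 20(W), 24(W) are all W)
n=26: W (go to 13, an L position)
n=27: W (go to 9, an L position)
n=28: L (options 14(W), 21(W), 24(W), 26(W), 27(W) are all W)
n=29: W (go to 28, an L position)
n=30: W (go to 25, an L position)
The losing starting values of n are exactly the entries labelled L in this table (12 of them).

0, 2, 5, 7, 9, 11, 13, 16, 19, 23, 25, 28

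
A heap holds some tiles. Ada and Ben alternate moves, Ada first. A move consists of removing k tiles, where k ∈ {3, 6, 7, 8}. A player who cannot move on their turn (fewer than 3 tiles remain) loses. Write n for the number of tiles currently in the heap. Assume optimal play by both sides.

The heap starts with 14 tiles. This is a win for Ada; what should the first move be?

Remove 3, leaving 11.

Use the standard recursion: the mover loses at a terminal position; elsewhere, the mover wins exactly when some move hands the opponent an L position.
n=0: no move → L
n=1: no move → L
n=2: no move → L
n=3: reaches L-position 0 → W
n=4: reaches L-position 1 → W
n=5: reaches L-position 2 → W
n=6: reaches L-position 0 → W
n=7: reaches L-position 1 → W
n=8: reaches L-position 2 → W
n=9: reaches L-position 2 → W
n=10: reaches L-position 2 → W
n=11: only reaches 8(W), 5(W), 4(W), 3(W), all W → L
n=12: only reaches 9(W), 6(W), 5(W), 4(W), all W → L
n=13: only reaches 10(W), 7(W), 6(W), 5(W), all W → L
n=14: reaches L-position 11 → W
From 14, the L positions reachable in one move are: 11.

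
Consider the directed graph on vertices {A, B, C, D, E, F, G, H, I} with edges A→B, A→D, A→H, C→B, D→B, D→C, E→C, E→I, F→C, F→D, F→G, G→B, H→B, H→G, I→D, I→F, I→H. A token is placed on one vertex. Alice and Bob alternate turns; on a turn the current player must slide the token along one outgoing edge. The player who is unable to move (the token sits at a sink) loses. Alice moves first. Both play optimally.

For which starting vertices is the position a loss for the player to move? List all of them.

Classify positions by backward induction: terminal positions (no move available) are L. From any other position, the mover wins iff some move reaches an L.
Every edge goes from a vertex to one that appears earlier in the order B, C, G, D, H, F, I, A, E, so processing vertices in that order labels each vertex after all of its successors.
B: no outgoing edge → L
C: can move to B, which is L ⇒ W
G: can move to B, which is L ⇒ W
D: can move to B, which is L ⇒ W
H: can move to B, which is L ⇒ W
F: moves to D(W), G(W), C(W); every one is W ⇒ L
I: can move to F, which is L ⇒ W
A: can move to B, which is L ⇒ W
E: moves to I(W), C(W); every one is W ⇒ L
The losing starting vertices are exactly the entries labelled L in this table (3 of them).

B, E, F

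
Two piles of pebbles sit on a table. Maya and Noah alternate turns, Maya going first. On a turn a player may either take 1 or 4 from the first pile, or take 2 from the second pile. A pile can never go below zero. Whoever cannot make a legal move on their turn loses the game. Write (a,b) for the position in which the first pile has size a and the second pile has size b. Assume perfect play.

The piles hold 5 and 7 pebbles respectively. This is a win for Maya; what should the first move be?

Move to (1,7).

Work bottom-up. With no move the player to move loses. Otherwise the position is W if at least one move leads to an L position for the opponent, and L if every move leads to a W.
No move ever increases a pile, so every position that can arise here has a ≤ 5 and b ≤ 7; it is enough to label the cells with 0 ≤ a ≤ 5 and 0 ≤ b ≤ 7.
Every move lowers a or b (never raises either), so fill the grid row by row in increasing a, and left to right within a row: each cell's successors are then already labelled.
      b=0  b=1  b=2  b=3  b=4  b=5  b=6  b=7
a=0:    L    L    W    W    L    L    W    W
a=1:    W    W    L    L    W    W    L    L
a=2:    L    L    W    W    L    L    W    W
a=3:    W    W    L    L    W    W    L    L
a=4:    W    W    W    W    W    W    W    W
a=5:    L    L    W    W    L    L    W    W
Cells with no legal move (terminal, hence L): (0,0), (0,1).
The remaining L cells, each justified by listing all of its moves:
(0,4): only reaches (0,2)(W), which is W → L
(0,5): only reaches (0,3)(W), which is W → L
(1,2): only reaches (0,2)(W), (1,0)(W), all W → L
(1,3): only reaches (0,3)(W), (1,1)(W), all W → L
(1,6): only reaches (0,6)(W), (1,4)(W), all W → L
(1,7): only reaches (0,7)(W), (1,5)(W), all W → L
(2,0): only reaches (1,0)(W), which is W → L
(2,1): only reaches (1,1)(W), which is W → L
(2,4): only reaches (1,4)(W), (2,2)(W), all W → L
(2,5): only reaches (1,5)(W), (2,3)(W), all W → L
(3,2): only reaches (2,2)(W), (3,0)(W), all W → L
(3,3): only reaches (2,3)(W), (3,1)(W), all W → L
(3,6): only reaches (2,6)(W), (3,4)(W), all W → L
(3,7): only reaches (2,7)(W), (3,5)(W), all W → L
(5,0): only reaches (4,0)(W), (1,0)(W), all W → L
(5,1): only reaches (4,1)(W), (1,1)(W), all W → L
(5,4): only reaches (4,4)(W), (1,4)(W), (5,2)(W), all W → L
(5,5): only reaches (4,5)(W), (1,5)(W), (5,3)(W), all W → L
Every other cell has at least one move into one of the L cells above, so it is W.
From (5,7), the L positions reachable in one move are: (1,7), (5,5). Any move reaching one of these is winning.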